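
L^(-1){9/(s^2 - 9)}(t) 3 * sinh(3 * t)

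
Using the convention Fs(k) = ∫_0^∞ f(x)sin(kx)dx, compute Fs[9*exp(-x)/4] 9*k/(4*(k^2 + 1))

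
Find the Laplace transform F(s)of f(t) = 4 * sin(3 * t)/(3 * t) 4 * atan(3/s)/3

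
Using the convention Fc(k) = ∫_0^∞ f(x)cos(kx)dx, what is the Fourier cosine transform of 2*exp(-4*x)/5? 8/(5*(k^2 + 16))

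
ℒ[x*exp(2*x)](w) (w - 2)^(-2)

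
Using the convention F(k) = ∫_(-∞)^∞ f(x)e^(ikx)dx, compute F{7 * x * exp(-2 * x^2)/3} 7 * sqrt(2) * I * sqrt(pi) * k * exp(-k^2/8)/24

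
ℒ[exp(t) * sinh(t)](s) 1/(s * (s - 2))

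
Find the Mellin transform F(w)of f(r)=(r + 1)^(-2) (-pi*w + pi)/sin(pi*w)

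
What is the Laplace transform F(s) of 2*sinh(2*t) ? 4/(s^2 - 4) 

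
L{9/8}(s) 9/(8*s)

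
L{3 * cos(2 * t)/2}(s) 3 * s/(2 * (s^2 + 4))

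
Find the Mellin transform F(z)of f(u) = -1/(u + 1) -pi*csc(pi*z)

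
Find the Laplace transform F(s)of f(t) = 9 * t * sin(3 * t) 54 * s/(s^2 + 9)^2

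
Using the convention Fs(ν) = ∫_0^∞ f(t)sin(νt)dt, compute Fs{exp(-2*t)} ν/(ν^2 + 4)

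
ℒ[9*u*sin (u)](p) 18*p/ (p^2+1)^2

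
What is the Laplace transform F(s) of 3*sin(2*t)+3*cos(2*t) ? 3*s/(s^2+4)+6/(s^2+4) 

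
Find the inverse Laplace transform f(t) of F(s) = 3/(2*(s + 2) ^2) 3*t*exp(-2*t) /2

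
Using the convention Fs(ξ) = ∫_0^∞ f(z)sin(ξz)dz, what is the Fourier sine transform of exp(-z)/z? atan(ξ)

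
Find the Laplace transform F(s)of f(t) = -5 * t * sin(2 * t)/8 -5 * s/(2 * (s^2 + 4)^2)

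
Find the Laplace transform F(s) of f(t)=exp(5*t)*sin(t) 1/((s - 5) ^2 + 1) 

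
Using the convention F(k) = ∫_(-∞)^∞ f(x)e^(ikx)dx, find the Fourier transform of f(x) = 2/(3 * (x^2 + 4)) pi * exp(-2 * Abs(k))/3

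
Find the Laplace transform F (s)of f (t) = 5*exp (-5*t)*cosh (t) 5*(s + 5)/ ( (s + 5)^2 - 1)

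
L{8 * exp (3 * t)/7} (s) 8/ (7 * (s - 3))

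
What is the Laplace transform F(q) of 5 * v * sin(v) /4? 5 * q/(2 * (q^2 + 1) ^2) 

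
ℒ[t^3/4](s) 3/(2*s^4)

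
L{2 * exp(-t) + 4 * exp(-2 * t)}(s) 2/(s + 1) + 4/(s + 2)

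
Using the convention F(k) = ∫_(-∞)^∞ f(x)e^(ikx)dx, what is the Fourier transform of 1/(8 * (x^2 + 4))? pi * exp(-2 * Abs(k))/16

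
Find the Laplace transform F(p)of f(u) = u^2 2/p^3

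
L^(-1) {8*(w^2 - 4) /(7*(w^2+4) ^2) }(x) 8*x*cos(2*x) /7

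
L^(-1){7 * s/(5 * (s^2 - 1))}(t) 7 * cosh(t)/5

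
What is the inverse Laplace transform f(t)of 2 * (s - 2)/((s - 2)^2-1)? 2 * exp(2 * t) * cosh(t)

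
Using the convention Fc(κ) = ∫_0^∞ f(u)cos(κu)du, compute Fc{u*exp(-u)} (1 - κ^2)/(κ^2 + 1)^2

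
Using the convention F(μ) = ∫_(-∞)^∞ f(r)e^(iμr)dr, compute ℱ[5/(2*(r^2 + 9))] 5*pi*exp(-3*Abs(μ))/6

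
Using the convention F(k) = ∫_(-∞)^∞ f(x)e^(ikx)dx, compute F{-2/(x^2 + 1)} -2 * pi * exp(-Abs(k))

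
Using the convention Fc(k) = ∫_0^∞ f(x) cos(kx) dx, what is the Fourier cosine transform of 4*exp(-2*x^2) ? sqrt(2)*sqrt(pi)*exp(-k^2/8) 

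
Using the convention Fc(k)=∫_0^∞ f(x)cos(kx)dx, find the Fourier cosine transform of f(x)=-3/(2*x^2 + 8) -3*pi*exp(-2*k)/8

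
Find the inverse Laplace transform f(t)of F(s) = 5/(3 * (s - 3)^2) 5 * t * exp(3 * t)/3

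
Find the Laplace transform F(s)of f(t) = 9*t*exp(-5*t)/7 9/(7*(s + 5)^2)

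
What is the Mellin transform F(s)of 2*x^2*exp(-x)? 2*gamma(s + 2)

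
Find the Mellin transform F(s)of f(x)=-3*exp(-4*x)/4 -3*gamma(s)/(4*2^(2*s))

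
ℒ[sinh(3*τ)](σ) 3/(σ^2 - 9)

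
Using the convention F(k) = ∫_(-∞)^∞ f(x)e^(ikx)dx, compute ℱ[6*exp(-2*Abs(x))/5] 24/(5*(k^2 + 4))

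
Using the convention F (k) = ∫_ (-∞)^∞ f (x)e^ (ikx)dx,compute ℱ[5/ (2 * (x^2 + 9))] 5 * pi * exp (-3 * Abs (k))/6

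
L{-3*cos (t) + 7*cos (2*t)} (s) 7*s/ (s^2 + 4) - 3*s/ (s^2 + 1)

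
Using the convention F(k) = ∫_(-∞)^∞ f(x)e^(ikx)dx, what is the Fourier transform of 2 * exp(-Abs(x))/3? 4/(3 * (k^2 + 1))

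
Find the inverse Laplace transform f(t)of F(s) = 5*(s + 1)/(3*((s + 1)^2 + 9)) 5*exp(-t)*cos(3*t)/3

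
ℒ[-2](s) -2/s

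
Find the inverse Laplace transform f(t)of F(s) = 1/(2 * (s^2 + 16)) sin(4 * t)/8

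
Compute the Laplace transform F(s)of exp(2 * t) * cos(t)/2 (s - 2)/(2 * ((s - 2)^2+1))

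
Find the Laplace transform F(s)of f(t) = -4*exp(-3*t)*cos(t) 4*(-s - 3)/((s + 3)^2 + 1)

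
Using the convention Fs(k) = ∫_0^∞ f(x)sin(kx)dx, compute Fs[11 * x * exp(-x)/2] 11 * k/(k^2 + 1)^2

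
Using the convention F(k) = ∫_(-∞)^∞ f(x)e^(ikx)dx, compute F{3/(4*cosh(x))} 3*pi/(4*cosh(pi*k/2))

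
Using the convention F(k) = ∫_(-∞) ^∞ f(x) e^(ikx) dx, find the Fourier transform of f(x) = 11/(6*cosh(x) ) 11*pi/(6*cosh(pi*k/2) ) 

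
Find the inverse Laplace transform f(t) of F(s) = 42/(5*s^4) 7*t^3/5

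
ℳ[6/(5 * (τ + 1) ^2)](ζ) -6 * pi * (ζ - 1) /(5 * sin(pi * ζ) ) 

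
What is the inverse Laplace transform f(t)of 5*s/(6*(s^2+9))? 5*cos(3*t)/6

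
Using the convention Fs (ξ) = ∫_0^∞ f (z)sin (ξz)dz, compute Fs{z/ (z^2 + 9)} pi * exp (-3 * ξ)/2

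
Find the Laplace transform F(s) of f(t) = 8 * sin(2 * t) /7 16/(7 * (s^2 + 4) ) 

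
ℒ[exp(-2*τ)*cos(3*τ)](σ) (σ+2)/((σ+2)^2+9)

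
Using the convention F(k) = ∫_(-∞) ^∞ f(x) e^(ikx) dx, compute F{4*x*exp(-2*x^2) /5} sqrt(2)*I*sqrt(pi)*k*exp(-k^2/8) /10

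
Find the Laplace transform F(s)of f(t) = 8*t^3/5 48/(5*s^4)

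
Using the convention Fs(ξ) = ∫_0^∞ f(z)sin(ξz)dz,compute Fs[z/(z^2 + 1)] pi * exp(-ξ)/2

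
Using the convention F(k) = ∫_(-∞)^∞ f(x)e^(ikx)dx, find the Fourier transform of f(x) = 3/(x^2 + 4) 3 * pi * exp(-2 * Abs(k))/2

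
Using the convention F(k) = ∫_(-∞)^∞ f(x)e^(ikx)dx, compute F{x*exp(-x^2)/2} I*sqrt(pi)*k*exp(-k^2/4)/4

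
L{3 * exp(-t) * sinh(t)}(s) 3/(s * (s + 2))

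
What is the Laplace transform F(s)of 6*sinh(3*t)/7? 18/(7*(s^2 - 9))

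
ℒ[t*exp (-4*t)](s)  (s + 4)^ (-2)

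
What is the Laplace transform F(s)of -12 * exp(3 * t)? -12/(s - 3)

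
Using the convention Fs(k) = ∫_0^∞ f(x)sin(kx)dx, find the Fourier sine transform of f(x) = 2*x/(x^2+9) pi*exp(-3*k)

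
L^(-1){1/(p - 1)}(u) exp(u)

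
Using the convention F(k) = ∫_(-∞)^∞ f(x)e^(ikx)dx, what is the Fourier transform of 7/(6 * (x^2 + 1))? 7 * pi * exp(-Abs(k))/6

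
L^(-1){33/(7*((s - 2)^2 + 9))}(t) 11*exp(2*t)*sin(3*t)/7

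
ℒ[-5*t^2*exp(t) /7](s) -10/(7*(s - 1) ^3) 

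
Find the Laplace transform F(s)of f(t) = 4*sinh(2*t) 8/(s^2-4)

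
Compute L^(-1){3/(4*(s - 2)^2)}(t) 3*t*exp(2*t)/4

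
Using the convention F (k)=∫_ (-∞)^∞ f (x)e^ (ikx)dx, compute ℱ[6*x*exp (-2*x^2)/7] 3*sqrt (2)*I*sqrt (pi)*k*exp (-k^2/8)/28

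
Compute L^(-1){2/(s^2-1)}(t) 2*sinh(t)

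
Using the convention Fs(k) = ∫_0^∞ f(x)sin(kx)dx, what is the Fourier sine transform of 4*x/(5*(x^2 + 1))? 2*pi*exp(-k)/5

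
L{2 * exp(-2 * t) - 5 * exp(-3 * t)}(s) 2/(s+2) - 5/(s+3)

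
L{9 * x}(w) 9/w^2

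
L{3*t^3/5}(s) 18/(5*s^4)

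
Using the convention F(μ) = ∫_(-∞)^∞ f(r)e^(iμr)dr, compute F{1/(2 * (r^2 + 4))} pi * exp(-2 * Abs(μ))/4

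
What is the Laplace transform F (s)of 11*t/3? 11/ (3*s^2)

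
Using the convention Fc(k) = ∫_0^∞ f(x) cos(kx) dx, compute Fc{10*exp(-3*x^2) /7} 5*sqrt(3)*sqrt(pi)*exp(-k^2/12) /21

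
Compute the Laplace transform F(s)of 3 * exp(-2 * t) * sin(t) 3/((s + 2)^2 + 1)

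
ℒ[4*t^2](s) 8/s^3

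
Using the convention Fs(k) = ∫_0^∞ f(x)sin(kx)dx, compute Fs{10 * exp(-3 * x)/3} 10 * k/(3 * (k^2 + 9))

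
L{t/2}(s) 1/(2*s^2)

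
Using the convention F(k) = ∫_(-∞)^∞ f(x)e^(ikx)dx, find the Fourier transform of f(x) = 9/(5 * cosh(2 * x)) 9 * pi/(10 * cosh(pi * k/4))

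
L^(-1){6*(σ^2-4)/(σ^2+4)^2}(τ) 6*τ*cos(2*τ)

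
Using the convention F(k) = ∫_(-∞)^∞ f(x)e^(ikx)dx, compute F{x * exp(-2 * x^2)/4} sqrt(2) * I * sqrt(pi) * k * exp(-k^2/8)/32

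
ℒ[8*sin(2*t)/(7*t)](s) 8*atan(2/s)/7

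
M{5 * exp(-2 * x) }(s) 5 * gamma(s) /2^s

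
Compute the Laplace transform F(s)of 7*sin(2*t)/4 7/(2*(s^2 + 4))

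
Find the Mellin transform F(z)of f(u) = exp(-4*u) gamma(z)/4^z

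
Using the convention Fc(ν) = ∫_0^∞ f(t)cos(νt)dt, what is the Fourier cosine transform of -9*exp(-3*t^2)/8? -3*sqrt(3)*sqrt(pi)*exp(-ν^2/12)/16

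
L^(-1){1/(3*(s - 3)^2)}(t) t*exp(3*t)/3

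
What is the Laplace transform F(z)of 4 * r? 4/z^2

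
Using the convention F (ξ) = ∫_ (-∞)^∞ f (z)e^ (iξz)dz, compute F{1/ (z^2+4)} pi*exp (-2*Abs (ξ))/2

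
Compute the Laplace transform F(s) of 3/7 3/(7*s) 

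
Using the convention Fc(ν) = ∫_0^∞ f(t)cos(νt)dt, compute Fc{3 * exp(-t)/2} 3/(2 * (ν^2 + 1))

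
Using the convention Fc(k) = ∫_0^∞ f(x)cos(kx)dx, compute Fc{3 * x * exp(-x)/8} 3 * (1 - k^2)/(8 * (k^2 + 1)^2)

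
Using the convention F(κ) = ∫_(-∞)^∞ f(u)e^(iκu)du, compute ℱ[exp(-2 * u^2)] sqrt(2) * sqrt(pi) * exp(-κ^2/8)/2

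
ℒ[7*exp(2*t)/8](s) 7/(8*(s - 2))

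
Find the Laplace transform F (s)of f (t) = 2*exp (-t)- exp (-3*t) 2/ (s + 1) - 1/ (s + 3)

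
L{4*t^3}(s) 24/s^4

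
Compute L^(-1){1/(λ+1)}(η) exp(-η)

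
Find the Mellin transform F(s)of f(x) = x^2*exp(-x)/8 gamma(s + 2)/8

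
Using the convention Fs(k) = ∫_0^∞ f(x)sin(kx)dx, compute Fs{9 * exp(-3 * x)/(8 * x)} 9 * atan(k/3)/8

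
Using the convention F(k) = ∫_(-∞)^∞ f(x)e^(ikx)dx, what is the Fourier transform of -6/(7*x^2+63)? -2*pi*exp(-3*Abs(k))/7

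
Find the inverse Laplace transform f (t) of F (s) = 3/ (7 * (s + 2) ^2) 3 * t * exp (-2 * t) /7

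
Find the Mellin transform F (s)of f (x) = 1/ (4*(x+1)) pi*csc (pi*s)/4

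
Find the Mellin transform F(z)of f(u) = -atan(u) pi * sec(pi * z/2)/(2 * z)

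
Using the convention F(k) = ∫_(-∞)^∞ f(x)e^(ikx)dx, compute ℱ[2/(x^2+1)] 2*pi*exp(-Abs(k))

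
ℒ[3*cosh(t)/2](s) 3*s/(2*(s^2 - 1))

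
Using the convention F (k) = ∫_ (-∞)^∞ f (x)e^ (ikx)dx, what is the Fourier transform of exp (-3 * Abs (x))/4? 3/ (2 * (k^2 + 9))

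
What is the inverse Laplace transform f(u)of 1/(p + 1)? exp(-u)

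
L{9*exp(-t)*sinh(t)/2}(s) 9/(2*s*(s+2))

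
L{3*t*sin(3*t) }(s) 18*s/(s^2 + 9) ^2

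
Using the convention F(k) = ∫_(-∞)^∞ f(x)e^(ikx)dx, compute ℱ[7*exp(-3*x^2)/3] 7*sqrt(3)*sqrt(pi)*exp(-k^2/12)/9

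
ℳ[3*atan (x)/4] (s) -3*pi*sec (pi*s/2)/ (8*s)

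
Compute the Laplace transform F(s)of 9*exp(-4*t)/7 9/(7*(s + 4))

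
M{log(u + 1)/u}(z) -pi*csc(pi*z)/(z - 1)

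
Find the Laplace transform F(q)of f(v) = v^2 2/q^3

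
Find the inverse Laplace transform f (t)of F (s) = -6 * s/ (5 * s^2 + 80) -6 * cos (4 * t)/5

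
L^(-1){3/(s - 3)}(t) 3*exp(3*t)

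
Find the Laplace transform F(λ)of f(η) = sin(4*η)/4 1/(λ^2 + 16)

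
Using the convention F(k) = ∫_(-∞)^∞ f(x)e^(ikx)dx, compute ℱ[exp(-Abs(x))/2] 1/(k^2 + 1)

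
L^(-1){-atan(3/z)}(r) -sin(3 * r)/r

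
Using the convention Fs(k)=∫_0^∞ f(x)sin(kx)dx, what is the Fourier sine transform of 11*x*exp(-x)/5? 22*k/(5*(k^2 + 1)^2)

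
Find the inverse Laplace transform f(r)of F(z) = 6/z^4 r^3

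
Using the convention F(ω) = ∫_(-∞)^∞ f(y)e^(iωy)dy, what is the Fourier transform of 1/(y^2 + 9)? pi*exp(-3*Abs(ω))/3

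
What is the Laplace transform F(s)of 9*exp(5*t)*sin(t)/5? 9/(5*((s - 5)^2 + 1))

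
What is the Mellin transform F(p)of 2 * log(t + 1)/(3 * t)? -2 * pi * csc(pi * p)/(3 * p - 3)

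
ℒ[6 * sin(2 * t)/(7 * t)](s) 6 * atan(2/s)/7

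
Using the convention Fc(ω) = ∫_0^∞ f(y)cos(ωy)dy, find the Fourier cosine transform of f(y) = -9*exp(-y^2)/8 -9*sqrt(pi)*exp(-ω^2/4)/16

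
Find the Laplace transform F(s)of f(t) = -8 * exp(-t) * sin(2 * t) -16/((s + 1)^2 + 4)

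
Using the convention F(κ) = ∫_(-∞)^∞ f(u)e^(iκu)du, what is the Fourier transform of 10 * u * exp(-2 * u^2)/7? 5 * sqrt(2) * I * sqrt(pi) * κ * exp(-κ^2/8)/28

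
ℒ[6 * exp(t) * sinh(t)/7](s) 6/(7 * s * (s - 2))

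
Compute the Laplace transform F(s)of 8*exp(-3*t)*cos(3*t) 8*(s + 3)/((s + 3)^2 + 9)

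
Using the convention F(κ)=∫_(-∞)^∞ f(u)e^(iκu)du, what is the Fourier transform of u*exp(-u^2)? I*sqrt(pi)*κ*exp(-κ^2/4)/2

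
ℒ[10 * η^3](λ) 60/λ^4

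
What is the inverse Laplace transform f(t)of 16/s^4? 8*t^3/3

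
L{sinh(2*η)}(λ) 2/(λ^2 - 4)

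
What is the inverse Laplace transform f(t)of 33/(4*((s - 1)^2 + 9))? 11*exp(t)*sin(3*t)/4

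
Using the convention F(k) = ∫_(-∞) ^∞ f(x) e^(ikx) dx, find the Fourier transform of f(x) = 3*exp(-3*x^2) sqrt(3)*sqrt(pi)*exp(-k^2/12) 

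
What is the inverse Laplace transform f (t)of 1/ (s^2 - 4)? sinh (2 * t)/2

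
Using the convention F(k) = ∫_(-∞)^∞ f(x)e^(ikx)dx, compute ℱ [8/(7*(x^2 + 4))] 4*pi*exp(-2*Abs(k))/7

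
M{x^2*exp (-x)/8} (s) gamma (s + 2)/8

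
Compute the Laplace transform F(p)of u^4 24/p^5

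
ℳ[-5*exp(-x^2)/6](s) -5*gamma(s/2)/12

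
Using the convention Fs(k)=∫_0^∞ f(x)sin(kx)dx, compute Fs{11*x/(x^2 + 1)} 11*pi*exp(-k)/2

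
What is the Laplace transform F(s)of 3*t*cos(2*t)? 3*(s^2-4)/(s^2 + 4)^2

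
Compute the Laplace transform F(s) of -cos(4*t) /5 -s/(5*s^2 + 80) 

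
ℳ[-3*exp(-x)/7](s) -3*gamma(s)/7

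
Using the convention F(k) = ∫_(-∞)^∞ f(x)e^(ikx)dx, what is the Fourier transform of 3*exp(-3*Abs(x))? 18/(k^2 + 9)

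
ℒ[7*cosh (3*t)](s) 7*s/ (s^2 - 9)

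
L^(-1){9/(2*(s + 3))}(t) 9*exp(-3*t)/2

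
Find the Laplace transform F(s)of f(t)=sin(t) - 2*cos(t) 1/(s^2 + 1) - 2*s/(s^2 + 1)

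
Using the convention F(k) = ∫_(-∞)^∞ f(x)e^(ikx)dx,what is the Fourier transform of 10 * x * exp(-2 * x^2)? 5 * sqrt(2) * I * sqrt(pi) * k * exp(-k^2/8)/4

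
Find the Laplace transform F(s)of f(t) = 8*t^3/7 48/(7*s^4)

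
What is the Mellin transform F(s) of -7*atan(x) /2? 7*pi*sec(pi*s/2) /(4*s) 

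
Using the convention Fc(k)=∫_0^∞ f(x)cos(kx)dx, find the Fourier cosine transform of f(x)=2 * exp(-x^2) sqrt(pi) * exp(-k^2/4)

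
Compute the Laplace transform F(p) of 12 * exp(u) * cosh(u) 12 * (p - 1) /(p * (p - 2) ) 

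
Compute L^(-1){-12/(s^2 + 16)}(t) -3*sin(4*t)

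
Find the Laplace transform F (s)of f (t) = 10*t 10/s^2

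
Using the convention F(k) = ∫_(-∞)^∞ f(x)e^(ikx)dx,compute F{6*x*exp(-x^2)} 3*I*sqrt(pi)*k*exp(-k^2/4)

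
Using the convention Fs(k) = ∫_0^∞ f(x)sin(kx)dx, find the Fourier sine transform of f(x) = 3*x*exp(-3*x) 18*k/(k^2 + 9)^2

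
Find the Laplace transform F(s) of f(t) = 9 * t 9/s^2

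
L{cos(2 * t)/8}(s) s/(8 * (s^2 + 4))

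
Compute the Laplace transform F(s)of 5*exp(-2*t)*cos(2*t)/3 5*(s + 2)/(3*((s + 2)^2 + 4))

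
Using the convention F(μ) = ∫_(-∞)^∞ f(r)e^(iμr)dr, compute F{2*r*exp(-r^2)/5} I*sqrt(pi)*μ*exp(-μ^2/4)/5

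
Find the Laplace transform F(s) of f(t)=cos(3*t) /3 s/(3*(s^2 + 9) ) 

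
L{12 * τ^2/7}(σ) 24/(7 * σ^3)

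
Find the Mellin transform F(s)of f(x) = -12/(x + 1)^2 12 * pi * (s - 1)/sin(pi * s)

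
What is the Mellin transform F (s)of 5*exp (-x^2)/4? 5*gamma (s/2)/8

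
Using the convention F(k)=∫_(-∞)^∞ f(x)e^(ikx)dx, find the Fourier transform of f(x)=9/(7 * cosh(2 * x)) 9 * pi/(14 * cosh(pi * k/4))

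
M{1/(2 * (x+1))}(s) pi * csc(pi * s)/2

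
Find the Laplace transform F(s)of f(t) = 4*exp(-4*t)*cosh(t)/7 4*(s + 4)/(7*((s + 4)^2-1))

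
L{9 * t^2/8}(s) 9/(4 * s^3)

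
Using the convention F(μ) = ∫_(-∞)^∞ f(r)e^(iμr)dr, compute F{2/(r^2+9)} 2 * pi * exp(-3 * Abs(μ))/3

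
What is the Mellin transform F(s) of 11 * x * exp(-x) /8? 11 * gamma(s + 1) /8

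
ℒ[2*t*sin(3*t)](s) 12*s/(s^2 + 9)^2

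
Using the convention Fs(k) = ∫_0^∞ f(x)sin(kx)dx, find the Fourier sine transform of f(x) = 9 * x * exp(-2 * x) 36 * k/(k^2 + 4)^2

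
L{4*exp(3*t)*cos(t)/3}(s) 4*(s - 3)/(3*((s - 3)^2 + 1))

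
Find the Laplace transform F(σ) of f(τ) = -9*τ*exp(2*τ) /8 -9/(8*(σ - 2) ^2) 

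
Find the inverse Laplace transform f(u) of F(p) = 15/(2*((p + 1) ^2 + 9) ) 5*exp(-u)*sin(3*u) /2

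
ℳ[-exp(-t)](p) -gamma(p) 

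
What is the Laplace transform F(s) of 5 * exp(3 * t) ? 5/(s - 3) 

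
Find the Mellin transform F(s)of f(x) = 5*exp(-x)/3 5*gamma(s)/3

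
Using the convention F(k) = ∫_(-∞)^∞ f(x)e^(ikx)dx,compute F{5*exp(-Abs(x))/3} 10/(3*(k^2 + 1))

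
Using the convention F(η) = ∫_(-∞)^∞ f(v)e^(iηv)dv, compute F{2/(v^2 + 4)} pi*exp(-2*Abs(η))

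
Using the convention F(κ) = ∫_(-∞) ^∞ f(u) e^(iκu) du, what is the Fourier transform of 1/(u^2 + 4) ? pi * exp(-2 * Abs(κ) ) /2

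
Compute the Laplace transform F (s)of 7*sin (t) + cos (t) 7/ (s^2 + 1) + s/ (s^2 + 1)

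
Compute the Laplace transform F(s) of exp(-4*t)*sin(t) 1/((s+4) ^2+1) 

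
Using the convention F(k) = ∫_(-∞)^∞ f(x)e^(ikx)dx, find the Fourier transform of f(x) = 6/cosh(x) 6*pi/cosh(pi*k/2)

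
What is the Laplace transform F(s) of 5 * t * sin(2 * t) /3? 20 * s/(3 * (s^2+4) ^2) 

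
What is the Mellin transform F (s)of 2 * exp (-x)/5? 2 * gamma (s)/5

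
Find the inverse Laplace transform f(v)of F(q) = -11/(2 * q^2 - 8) -11 * sinh(2 * v)/4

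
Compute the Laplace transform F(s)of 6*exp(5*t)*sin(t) 6/((s - 5)^2+1)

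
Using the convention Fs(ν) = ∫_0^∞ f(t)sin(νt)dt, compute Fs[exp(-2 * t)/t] atan(ν/2)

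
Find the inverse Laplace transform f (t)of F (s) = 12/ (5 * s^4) 2 * t^3/5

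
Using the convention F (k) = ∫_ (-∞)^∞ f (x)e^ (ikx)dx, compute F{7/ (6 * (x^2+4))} 7 * pi * exp (-2 * Abs (k))/12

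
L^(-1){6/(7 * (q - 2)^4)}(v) v^3 * exp(2 * v)/7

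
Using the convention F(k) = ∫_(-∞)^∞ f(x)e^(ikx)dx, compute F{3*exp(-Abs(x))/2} 3/(k^2 + 1)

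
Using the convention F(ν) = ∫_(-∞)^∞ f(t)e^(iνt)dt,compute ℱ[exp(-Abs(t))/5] 2/(5 * (ν^2 + 1))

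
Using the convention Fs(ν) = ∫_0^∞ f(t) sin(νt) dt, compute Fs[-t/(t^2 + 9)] -pi * exp(-3 * ν) /2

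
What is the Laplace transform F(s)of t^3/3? 2/s^4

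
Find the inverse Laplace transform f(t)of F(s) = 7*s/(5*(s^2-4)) 7*cosh(2*t)/5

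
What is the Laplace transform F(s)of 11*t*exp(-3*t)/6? 11/(6*(s+3)^2)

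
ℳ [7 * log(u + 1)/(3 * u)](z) -7 * pi * csc(pi * z)/(3 * z - 3)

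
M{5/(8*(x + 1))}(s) 5*pi*csc(pi*s)/8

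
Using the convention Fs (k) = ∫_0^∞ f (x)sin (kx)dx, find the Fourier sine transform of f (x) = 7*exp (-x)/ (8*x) 7*atan (k)/8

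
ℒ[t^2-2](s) 2/s^3-2/s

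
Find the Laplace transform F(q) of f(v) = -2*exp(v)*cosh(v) 2*(1 - q) /(q*(q - 2) ) 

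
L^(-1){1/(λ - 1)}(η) exp(η)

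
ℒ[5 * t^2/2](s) 5/s^3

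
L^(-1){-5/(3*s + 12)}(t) -5*exp(-4*t)/3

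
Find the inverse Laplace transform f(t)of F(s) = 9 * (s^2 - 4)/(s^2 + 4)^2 9 * t * cos(2 * t)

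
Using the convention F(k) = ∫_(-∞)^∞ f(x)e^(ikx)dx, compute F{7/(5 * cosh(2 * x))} 7 * pi/(10 * cosh(pi * k/4))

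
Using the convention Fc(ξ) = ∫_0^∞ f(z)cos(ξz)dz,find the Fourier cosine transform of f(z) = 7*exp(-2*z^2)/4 7*sqrt(2)*sqrt(pi)*exp(-ξ^2/8)/16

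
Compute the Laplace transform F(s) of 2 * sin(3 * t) 6/(s^2+9) 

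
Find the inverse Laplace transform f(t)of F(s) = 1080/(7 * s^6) 9 * t^5/7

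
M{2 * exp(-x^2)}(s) gamma(s/2)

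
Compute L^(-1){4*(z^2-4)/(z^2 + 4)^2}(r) 4*r*cos(2*r)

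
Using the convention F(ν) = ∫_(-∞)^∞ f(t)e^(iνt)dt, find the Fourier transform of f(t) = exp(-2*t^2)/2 sqrt(2)*sqrt(pi)*exp(-ν^2/8)/4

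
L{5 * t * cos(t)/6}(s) 5 * (s^2 - 1)/(6 * (s^2 + 1)^2)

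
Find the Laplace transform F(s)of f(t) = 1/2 1/(2 * s)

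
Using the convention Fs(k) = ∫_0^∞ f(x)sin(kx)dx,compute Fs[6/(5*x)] 3*pi/5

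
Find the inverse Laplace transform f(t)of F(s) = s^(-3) t^2/2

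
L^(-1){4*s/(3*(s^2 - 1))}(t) 4*cosh(t)/3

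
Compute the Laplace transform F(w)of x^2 2/w^3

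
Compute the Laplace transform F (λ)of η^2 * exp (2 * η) 2/ (λ - 2)^3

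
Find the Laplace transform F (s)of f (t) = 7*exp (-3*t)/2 7/ (2*(s+3))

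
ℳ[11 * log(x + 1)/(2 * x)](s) -11 * pi * csc(pi * s)/(2 * s - 2)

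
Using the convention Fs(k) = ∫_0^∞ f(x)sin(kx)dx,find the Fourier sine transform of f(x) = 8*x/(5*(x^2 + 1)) 4*pi*exp(-k)/5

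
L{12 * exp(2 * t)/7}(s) 12/(7 * (s - 2))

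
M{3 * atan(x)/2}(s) -3 * pi * sec(pi * s/2)/(4 * s)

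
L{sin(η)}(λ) 1/(λ^2 + 1)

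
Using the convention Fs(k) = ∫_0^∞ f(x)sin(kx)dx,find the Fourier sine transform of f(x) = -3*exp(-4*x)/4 -3*k/(4*k^2 + 64)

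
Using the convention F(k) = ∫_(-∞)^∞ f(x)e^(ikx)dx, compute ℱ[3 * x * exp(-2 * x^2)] 3 * sqrt(2) * I * sqrt(pi) * k * exp(-k^2/8)/8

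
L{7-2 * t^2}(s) 7/s - 4/s^3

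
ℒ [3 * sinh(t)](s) 3/(s^2 - 1)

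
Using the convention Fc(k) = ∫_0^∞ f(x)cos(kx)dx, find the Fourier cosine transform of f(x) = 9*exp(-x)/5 9/(5*(k^2 + 1))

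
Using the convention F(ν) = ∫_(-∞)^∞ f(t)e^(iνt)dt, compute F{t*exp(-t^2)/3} I*sqrt(pi)*ν*exp(-ν^2/4)/6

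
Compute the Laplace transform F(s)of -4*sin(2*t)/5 -8/(5*s^2 + 20)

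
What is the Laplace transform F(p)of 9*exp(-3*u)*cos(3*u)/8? 9*(p + 3)/(8*((p + 3)^2 + 9))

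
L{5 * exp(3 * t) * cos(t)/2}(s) 5 * (s - 3)/(2 * ((s - 3)^2 + 1))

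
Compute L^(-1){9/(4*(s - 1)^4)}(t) 3*t^3*exp(t)/8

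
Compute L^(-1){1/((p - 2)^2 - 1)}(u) exp(2*u)*sinh(u)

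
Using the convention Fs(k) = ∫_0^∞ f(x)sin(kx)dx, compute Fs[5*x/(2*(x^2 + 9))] 5*pi*exp(-3*k)/4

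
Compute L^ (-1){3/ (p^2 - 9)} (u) sinh (3 * u)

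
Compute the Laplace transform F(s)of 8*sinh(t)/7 8/(7*(s^2 - 1))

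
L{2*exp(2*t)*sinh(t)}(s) 2/((s - 2)^2 - 1)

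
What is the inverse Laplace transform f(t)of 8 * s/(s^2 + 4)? 8 * cos(2 * t)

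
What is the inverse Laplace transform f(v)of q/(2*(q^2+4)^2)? v*sin(2*v)/8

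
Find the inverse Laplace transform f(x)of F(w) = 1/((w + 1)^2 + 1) exp(-x)*sin(x)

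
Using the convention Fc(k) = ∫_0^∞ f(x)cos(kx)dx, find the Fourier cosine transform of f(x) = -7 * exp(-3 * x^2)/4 -7 * sqrt(3) * sqrt(pi) * exp(-k^2/12)/24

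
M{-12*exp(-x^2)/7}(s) -6*gamma(s/2)/7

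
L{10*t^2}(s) 20/s^3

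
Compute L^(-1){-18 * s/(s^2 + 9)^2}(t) -3 * t * sin(3 * t)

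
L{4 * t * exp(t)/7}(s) 4/(7 * (s - 1)^2)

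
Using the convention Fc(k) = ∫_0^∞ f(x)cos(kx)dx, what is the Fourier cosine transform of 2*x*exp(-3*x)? 2*(9 - k^2)/(k^2+9)^2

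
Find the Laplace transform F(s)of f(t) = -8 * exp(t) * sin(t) -8/((s - 1)^2 + 1)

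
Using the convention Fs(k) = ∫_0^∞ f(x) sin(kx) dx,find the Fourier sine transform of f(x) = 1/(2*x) pi/4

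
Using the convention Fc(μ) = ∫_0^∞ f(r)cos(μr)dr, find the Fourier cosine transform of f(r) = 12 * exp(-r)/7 12/(7 * (μ^2 + 1))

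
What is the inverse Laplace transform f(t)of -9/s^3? -9*t^2/2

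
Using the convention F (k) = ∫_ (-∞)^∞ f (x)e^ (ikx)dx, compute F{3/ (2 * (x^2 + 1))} 3 * pi * exp (-Abs (k))/2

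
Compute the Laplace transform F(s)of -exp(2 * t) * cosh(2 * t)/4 (2 - s)/(4 * s * (s - 4))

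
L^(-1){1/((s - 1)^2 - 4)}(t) exp(t) * sinh(2 * t)/2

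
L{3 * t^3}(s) 18/s^4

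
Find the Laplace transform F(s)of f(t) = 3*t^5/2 180/s^6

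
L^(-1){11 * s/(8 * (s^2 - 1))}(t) 11 * cosh(t)/8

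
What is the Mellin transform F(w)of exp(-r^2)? gamma(w/2)/2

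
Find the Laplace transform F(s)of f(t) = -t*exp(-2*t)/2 -1/(2*(s + 2)^2)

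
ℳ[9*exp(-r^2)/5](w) 9*gamma(w/2)/10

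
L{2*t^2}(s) 4/s^3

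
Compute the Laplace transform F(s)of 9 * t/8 9/(8 * s^2)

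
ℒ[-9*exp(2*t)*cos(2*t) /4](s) 9*(2 - s) /(4*((s - 2) ^2 + 4) ) 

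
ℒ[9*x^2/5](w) 18/(5*w^3)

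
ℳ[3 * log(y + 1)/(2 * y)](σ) -3 * pi * csc(pi * σ)/(2 * σ - 2)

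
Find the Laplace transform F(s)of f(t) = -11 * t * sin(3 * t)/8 -33 * s/(4 * (s^2 + 9)^2)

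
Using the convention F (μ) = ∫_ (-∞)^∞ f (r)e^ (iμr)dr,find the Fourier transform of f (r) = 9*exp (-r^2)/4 9*sqrt (pi)*exp (-μ^2/4)/4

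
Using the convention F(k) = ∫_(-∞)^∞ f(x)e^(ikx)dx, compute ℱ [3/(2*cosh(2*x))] 3*pi/(4*cosh(pi*k/4))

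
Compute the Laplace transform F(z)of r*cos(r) (z^2 - 1)/(z^2 + 1)^2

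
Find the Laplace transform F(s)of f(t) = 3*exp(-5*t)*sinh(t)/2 3/(2*((s + 5)^2 - 1))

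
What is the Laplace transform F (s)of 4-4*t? 4/s - 4/s^2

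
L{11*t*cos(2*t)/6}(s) 11*(s^2 - 4)/(6*(s^2 + 4)^2)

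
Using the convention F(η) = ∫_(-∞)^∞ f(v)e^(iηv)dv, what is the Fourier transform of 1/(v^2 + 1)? pi*exp(-Abs(η))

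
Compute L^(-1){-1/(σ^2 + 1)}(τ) -sin(τ)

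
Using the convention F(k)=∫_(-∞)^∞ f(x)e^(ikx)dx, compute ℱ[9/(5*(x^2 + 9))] 3*pi*exp(-3*Abs(k))/5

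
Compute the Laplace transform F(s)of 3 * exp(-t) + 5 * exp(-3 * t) 3/(s + 1) + 5/(s + 3)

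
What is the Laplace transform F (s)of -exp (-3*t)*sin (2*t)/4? -1/ (2*(s + 3)^2 + 8)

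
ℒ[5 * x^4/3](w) 40/w^5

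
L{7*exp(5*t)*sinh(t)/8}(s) 7/(8*((s - 5)^2 - 1))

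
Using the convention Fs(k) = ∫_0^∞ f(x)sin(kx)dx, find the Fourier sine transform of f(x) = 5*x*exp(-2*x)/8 5*k/(2*(k^2 + 4)^2)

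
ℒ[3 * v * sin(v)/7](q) 6 * q/(7 * (q^2+1)^2)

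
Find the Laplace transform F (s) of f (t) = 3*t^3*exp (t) 18/ (s - 1) ^4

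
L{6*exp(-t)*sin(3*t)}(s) 18/((s + 1)^2 + 9)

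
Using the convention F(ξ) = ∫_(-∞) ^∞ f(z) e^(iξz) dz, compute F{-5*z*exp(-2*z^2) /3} -5*sqrt(2)*I*sqrt(pi)*ξ*exp(-ξ^2/8) /24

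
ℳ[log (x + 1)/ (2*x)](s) -pi*csc (pi*s)/ (2*s - 2)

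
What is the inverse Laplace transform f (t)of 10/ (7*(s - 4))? 10*exp (4*t)/7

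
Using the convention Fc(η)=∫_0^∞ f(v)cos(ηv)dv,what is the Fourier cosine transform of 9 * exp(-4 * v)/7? 36/(7 * (η^2 + 16))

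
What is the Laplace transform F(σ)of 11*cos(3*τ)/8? 11*σ/(8*(σ^2 + 9))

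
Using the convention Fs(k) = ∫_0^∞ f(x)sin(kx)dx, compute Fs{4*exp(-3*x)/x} 4*atan(k/3)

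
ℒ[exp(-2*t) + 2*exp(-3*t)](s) 2/(s + 3) + 1/(s + 2)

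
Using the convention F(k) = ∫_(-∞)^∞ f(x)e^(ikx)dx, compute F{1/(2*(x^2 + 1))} pi*exp(-Abs(k))/2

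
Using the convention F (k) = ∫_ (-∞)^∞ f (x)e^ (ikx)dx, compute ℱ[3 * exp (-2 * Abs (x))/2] 6/ (k^2 + 4)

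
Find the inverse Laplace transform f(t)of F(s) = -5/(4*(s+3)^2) -5*t*exp(-3*t)/4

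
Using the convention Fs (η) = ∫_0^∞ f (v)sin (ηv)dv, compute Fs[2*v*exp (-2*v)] 8*η/ (η^2 + 4)^2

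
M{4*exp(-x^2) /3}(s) 2*gamma(s/2) /3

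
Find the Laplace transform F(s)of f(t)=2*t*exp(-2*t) 2/(s + 2)^2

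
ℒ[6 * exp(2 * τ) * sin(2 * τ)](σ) 12/((σ - 2)^2 + 4)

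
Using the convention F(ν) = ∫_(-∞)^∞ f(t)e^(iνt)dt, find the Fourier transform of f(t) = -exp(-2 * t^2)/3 -sqrt(2) * sqrt(pi) * exp(-ν^2/8)/6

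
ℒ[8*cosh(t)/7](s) 8*s/(7*(s^2 - 1))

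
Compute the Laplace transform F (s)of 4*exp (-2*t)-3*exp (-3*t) 4/ (s + 2)-3/ (s + 3)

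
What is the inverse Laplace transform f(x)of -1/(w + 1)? -exp(-x)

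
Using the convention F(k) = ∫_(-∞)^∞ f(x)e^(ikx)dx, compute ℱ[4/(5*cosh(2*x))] 2*pi/(5*cosh(pi*k/4))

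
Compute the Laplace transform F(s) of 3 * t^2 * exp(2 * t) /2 3/(s - 2) ^3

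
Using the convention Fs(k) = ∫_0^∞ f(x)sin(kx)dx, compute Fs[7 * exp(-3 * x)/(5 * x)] 7 * atan(k/3)/5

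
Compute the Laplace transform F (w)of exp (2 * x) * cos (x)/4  (w - 2)/ (4 * ( (w - 2)^2 + 1))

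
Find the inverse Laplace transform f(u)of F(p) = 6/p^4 u^3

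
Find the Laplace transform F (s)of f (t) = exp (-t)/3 1/ (3*(s + 1))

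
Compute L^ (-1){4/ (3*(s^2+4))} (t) 2*sin (2*t)/3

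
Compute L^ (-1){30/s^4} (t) 5*t^3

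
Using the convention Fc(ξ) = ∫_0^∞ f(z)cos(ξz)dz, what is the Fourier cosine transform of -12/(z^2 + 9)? -2*pi*exp(-3*ξ)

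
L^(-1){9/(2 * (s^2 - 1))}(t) 9 * sinh(t)/2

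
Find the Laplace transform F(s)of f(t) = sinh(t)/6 1/(6*(s^2-1))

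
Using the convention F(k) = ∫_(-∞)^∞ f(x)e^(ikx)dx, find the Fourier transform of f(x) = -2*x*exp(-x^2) -I*sqrt(pi)*k*exp(-k^2/4)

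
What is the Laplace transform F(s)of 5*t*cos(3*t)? 5*(s^2 - 9)/(s^2 + 9)^2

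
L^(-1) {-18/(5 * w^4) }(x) -3 * x^3/5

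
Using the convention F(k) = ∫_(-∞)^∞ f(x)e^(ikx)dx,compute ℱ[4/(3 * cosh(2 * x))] 2 * pi/(3 * cosh(pi * k/4))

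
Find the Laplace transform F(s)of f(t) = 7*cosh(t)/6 7*s/(6*(s^2 - 1))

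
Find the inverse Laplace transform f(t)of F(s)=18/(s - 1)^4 3 * t^3 * exp(t)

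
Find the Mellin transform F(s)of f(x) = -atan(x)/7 pi*sec(pi*s/2)/(14*s)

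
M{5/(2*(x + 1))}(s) 5*pi*csc(pi*s)/2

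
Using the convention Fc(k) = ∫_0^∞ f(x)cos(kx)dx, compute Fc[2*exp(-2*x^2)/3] sqrt(2)*sqrt(pi)*exp(-k^2/8)/6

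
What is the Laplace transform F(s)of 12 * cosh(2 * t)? 12 * s/(s^2 - 4)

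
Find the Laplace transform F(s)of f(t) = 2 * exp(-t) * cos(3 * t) 2 * (s+1)/((s+1)^2+9)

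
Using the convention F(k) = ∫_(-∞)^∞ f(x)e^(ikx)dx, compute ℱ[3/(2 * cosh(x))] 3 * pi/(2 * cosh(pi * k/2))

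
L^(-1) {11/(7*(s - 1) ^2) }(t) 11*t*exp(t) /7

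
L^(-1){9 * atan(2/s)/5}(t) 9 * sin(2 * t)/(5 * t)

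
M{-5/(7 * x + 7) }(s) -5 * pi * csc(pi * s) /7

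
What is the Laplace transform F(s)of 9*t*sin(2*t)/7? 36*s/(7*(s^2 + 4)^2)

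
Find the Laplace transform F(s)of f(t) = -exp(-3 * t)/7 -1/(7 * s + 21)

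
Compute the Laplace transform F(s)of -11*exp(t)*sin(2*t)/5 -22/(5*(s - 1)^2 + 20)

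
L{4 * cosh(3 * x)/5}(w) 4 * w/(5 * (w^2-9))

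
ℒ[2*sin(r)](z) 2/(z^2+1)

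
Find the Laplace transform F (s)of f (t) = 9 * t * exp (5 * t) 9/ (s - 5)^2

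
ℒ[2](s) 2/s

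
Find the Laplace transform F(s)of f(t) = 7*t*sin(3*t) 42*s/(s^2 + 9)^2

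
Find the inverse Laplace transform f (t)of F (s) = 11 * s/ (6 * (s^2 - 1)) 11 * cosh (t)/6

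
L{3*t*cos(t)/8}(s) 3*(s^2-1)/(8*(s^2 + 1)^2)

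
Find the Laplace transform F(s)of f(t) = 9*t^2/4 9/(2*s^3)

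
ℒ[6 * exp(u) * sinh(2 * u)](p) 12/((p - 1)^2 - 4)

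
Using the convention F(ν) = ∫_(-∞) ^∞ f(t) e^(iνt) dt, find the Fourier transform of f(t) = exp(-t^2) sqrt(pi) * exp(-ν^2/4) 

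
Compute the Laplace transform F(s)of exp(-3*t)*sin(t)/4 1/(4*((s+3)^2+1))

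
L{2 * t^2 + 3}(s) 4/s^3 + 3/s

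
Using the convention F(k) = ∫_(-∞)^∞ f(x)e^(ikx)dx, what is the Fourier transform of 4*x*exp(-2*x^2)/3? sqrt(2)*I*sqrt(pi)*k*exp(-k^2/8)/6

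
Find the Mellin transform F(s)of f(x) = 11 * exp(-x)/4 11 * gamma(s)/4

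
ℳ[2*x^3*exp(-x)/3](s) 2*gamma(s + 3)/3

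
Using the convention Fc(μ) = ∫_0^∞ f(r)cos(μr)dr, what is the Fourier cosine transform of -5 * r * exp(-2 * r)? 5 * (μ^2 - 4)/(μ^2 + 4)^2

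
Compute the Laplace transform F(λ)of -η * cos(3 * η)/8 (9 - λ^2)/(8 * (λ^2+9)^2)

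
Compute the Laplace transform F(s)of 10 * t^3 60/s^4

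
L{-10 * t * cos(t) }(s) 10 * (1 - s^2) /(s^2 + 1) ^2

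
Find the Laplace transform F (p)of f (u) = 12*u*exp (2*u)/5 12/ (5*(p - 2)^2)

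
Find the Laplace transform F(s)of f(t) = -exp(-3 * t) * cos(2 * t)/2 (-s - 3)/(2 * ((s + 3)^2 + 4))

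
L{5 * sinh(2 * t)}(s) 10/(s^2 - 4)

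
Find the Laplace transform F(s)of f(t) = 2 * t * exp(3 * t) 2/(s - 3)^2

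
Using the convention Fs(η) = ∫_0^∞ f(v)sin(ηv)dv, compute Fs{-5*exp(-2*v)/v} -5*atan(η/2)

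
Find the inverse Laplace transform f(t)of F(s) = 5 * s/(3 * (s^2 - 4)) 5 * cosh(2 * t)/3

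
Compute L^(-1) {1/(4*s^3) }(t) t^2/8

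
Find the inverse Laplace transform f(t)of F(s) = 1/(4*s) 1/4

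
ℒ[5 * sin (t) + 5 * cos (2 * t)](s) 5 * s/ (s^2 + 4) + 5/ (s^2 + 1) 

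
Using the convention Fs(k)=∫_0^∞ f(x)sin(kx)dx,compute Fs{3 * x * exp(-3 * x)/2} 9 * k/(k^2 + 9)^2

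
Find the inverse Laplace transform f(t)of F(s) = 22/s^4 11 * t^3/3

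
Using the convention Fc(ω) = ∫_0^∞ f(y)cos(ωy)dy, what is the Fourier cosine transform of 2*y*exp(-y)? 2*(1 - ω^2)/(ω^2 + 1)^2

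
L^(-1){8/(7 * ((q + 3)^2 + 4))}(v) 4 * exp(-3 * v) * sin(2 * v)/7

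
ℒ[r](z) z^ (-2)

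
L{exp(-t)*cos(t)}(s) (s + 1)/((s + 1)^2 + 1)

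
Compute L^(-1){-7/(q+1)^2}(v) -7*v*exp(-v)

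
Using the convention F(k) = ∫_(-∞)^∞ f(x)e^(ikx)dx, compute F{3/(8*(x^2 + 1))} 3*pi*exp(-Abs(k))/8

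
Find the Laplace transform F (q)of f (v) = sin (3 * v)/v atan (3/q)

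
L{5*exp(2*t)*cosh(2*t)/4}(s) 5*(s - 2)/(4*s*(s - 4))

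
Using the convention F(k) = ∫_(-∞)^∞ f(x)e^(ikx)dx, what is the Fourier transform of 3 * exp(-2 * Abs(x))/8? 3/(2 * (k^2 + 4))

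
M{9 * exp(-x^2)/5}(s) 9 * gamma(s/2)/10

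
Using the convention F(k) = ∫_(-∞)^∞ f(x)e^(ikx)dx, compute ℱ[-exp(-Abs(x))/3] -2/(3*k^2 + 3)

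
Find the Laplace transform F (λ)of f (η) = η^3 6/λ^4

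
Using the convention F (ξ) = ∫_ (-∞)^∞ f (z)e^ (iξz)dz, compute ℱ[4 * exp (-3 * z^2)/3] 4 * sqrt (3) * sqrt (pi) * exp (-ξ^2/12)/9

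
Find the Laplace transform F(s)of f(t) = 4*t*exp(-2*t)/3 4/(3*(s + 2)^2)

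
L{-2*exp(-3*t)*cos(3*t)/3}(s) 2*(-s - 3)/(3*((s + 3)^2 + 9))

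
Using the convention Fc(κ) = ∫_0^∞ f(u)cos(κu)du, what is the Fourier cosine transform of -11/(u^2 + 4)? -11*pi*exp(-2*κ)/4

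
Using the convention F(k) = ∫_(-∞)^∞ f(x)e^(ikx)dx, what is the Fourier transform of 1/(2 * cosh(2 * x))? pi/(4 * cosh(pi * k/4))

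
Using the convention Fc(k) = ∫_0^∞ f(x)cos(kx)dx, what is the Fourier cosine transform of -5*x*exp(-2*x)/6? 5*(k^2 - 4)/(6*(k^2 + 4)^2)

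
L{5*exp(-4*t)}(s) 5/(s + 4)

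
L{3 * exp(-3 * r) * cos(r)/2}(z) 3 * (z+3)/(2 * ((z+3)^2+1))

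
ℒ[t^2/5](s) 2/(5 * s^3)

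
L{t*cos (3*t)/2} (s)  (s^2 - 9)/ (2*(s^2+9)^2)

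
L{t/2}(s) 1/(2 * s^2)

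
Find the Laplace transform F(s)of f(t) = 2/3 2/(3*s)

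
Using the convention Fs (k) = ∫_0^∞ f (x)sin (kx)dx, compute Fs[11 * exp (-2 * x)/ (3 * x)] 11 * atan (k/2)/3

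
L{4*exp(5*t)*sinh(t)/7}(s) 4/(7*((s - 5)^2 - 1))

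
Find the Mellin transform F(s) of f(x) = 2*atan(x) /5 -pi*sec(pi*s/2) /(5*s) 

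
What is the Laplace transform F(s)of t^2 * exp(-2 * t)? 2/(s + 2)^3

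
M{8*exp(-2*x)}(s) 2^(3 - s)*gamma(s)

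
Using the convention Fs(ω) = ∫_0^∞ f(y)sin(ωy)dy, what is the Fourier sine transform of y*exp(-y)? 2*ω/(ω^2+1)^2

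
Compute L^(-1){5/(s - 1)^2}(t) 5 * t * exp(t)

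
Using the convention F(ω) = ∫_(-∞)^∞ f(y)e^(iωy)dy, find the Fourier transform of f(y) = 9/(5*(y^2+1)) 9*pi*exp(-Abs(ω))/5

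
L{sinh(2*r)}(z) 2/(z^2 - 4)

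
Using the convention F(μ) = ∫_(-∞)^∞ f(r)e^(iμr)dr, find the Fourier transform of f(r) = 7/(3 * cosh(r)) 7 * pi/(3 * cosh(pi * μ/2))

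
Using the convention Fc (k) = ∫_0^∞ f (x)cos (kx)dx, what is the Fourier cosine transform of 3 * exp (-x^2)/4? 3 * sqrt (pi) * exp (-k^2/4)/8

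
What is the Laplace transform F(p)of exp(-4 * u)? 1/(p + 4)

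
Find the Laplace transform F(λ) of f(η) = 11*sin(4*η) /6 22/(3*(λ^2 + 16) ) 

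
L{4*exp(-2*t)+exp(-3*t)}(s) 4/(s+2)+1/(s+3)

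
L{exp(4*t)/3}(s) 1/(3*(s - 4))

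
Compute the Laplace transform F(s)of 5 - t 5/s - 1/s^2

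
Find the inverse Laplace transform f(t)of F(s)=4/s 4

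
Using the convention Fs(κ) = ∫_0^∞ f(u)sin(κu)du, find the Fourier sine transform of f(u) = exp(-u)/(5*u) atan(κ)/5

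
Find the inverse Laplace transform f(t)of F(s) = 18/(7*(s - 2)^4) 3*t^3*exp(2*t)/7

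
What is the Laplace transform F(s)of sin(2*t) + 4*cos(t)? 4*s/(s^2 + 1) + 2/(s^2 + 4)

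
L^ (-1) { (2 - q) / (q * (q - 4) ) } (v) -exp (2 * v) * cosh (2 * v) 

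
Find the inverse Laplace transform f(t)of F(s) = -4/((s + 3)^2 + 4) -2 * exp(-3 * t) * sin(2 * t)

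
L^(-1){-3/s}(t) -3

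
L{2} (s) 2/s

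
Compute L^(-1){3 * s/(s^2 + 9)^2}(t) t * sin(3 * t)/2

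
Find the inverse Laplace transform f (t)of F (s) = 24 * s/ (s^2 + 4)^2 6 * t * sin (2 * t)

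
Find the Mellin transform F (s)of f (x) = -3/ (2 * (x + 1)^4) pi * (s - 3) * (s - 2) * (s - 1)/ (4 * sin (pi * s))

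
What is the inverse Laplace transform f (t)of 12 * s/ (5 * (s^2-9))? 12 * cosh (3 * t)/5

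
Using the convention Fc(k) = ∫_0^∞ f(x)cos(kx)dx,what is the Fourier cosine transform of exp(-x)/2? 1/(2*(k^2+1))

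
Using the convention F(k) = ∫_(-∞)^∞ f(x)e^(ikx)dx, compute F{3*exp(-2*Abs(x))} 12/(k^2 + 4)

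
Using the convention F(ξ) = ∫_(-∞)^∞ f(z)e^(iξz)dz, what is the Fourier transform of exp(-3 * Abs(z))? 6/(ξ^2+9)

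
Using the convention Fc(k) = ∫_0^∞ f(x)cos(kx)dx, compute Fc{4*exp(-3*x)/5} 12/(5*(k^2 + 9))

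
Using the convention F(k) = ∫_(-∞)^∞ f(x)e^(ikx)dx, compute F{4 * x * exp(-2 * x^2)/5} sqrt(2) * I * sqrt(pi) * k * exp(-k^2/8)/10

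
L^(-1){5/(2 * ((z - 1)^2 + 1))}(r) 5 * exp(r) * sin(r)/2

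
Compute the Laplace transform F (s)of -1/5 -1/ (5*s)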